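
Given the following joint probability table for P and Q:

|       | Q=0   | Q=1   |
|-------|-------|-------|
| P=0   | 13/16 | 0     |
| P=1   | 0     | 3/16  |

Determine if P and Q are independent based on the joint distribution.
Marginal P(P) (row sums):
  P(P=0) = 13/16 + 0 = 13/16
  P(P=1) = 0 + 3/16 = 3/16
Marginal P(Q) (column sums):
  P(Q=0) = 13/16 + 0 = 13/16
  P(Q=1) = 0 + 3/16 = 3/16

P and Q are independent iff P(P=i,Q=j) = P(P=i)·P(Q=j) for every cell.
  P(P=0)·P(Q=0) = 13/16 × 13/16 = 169/256, but P(P=0,Q=0) = 13/16 ✗

No, P and Q are not independent. Quantitatively, I(P;Q) > 0:

H(P) = -[(13/16)·log₂(13/16) + (3/16)·log₂(3/16)]
  = 0.2434 + 0.4528
  = 0.6962 bits
H(Q) = -[(13/16)·log₂(13/16) + (3/16)·log₂(3/16)]
  = 0.2434 + 0.4528
  = 0.6962 bits
H(P,Q) = -[(13/16)·log₂(13/16) + (3/16)·log₂(3/16)]
  = 0.2434 + 0.4528
  = 0.6962 bits
I(P;Q) = H(P) + H(Q) - H(P,Q) = 0.6962 + 0.6962 - 0.6962 = 0.6962 bits > 0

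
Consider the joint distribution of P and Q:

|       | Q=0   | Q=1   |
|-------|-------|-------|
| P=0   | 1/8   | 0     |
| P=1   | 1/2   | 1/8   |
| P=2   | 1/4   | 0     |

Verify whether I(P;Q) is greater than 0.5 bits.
Marginal P(P) (row sums):
  P(P=0) = 1/8 + 0 = 1/8
  P(P=1) = 1/2 + 1/8 = 5/8
  P(P=2) = 1/4 + 0 = 1/4
Marginal P(Q) (column sums):
  P(Q=0) = 1/8 + 1/2 + 1/4 = 7/8
  P(Q=1) = 0 + 1/8 + 0 = 1/8

H(P) = -[(1/8)·log₂(1/8) + (5/8)·log₂(5/8) + (1/4)·log₂(1/4)]
  = 0.3750 + 0.4238 + 0.5000
  = 1.2988 bits
H(Q) = -[(7/8)·log₂(7/8) + (1/8)·log₂(1/8)]
  = 0.1686 + 0.3750
  = 0.5436 bits
H(P,Q) = -[(1/8)·log₂(1/8) + (1/2)·log₂(1/2) + (1/8)·log₂(1/8) + (1/4)·log₂(1/4)]
  = 0.3750 + 0.5000 + 0.3750 + 0.5000
  = 1.7500 bits

I(P;Q) = H(P) + H(Q) - H(P,Q)
  = 1.2988 + 0.5436 - 1.7500
  = 0.0924 bits

No. I(P;Q) = 0.0924 bits, which is ≤ 0.5 bits.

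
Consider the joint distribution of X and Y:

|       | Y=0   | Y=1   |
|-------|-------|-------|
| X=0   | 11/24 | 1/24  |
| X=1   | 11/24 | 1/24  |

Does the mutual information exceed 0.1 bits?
Marginal P(X) (row sums):
  P(X=0) = 11/24 + 1/24 = 1/2
  P(X=1) = 11/24 + 1/24 = 1/2
Marginal P(Y) (column sums):
  P(Y=0) = 11/24 + 11/24 = 11/12
  P(Y=1) = 1/24 + 1/24 = 1/12

H(X) = -[(1/2)·log₂(1/2) + (1/2)·log₂(1/2)]
  = 0.5000 + 0.5000
  = 1.0000 bits
H(Y) = -[(11/12)·log₂(11/12) + (1/12)·log₂(1/12)]
  = 0.1151 + 0.2987
  = 0.4138 bits
H(X,Y) = -[(11/24)·log₂(11/24) + (1/24)·log₂(1/24) + (11/24)·log₂(11/24) + (1/24)·log₂(1/24)]
  = 0.5159 + 0.1910 + 0.5159 + 0.1910
  = 1.4138 bits

I(X;Y) = H(X) + H(Y) - H(X,Y)
  = 1.0000 + 0.4138 - 1.4138
  = 0.0000 bits

No. I(X;Y) = 0.0000 bits, which is ≤ 0.1 bits.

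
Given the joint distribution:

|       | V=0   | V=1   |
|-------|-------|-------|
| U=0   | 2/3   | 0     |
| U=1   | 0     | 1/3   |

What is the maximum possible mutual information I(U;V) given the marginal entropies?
The upper bound on mutual information is I(U;V) ≤ min(H(U), H(V)).

Marginal P(U) (row sums):
  P(U=0) = 2/3 + 0 = 2/3
  P(U=1) = 0 + 1/3 = 1/3
Marginal P(V) (column sums):
  P(V=0) = 2/3 + 0 = 2/3
  P(V=1) = 0 + 1/3 = 1/3

H(U) = -[(2/3)·log₂(2/3) + (1/3)·log₂(1/3)]
  = 0.3900 + 0.5283
  = 0.9183 bits
H(V) = -[(2/3)·log₂(2/3) + (1/3)·log₂(1/3)]
  = 0.3900 + 0.5283
  = 0.9183 bits

Maximum possible I(U;V) = min(0.9183, 0.9183) = 0.9183 bits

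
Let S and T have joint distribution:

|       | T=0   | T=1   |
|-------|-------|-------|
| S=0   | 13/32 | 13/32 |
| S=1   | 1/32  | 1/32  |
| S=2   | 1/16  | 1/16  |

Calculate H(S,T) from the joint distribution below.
H(S,T) = -Σ P(S,T) log₂ P(S,T), summed over the non-zero cells:
H(S,T) = -[(13/32)·log₂(13/32) + (13/32)·log₂(13/32) + (1/32)·log₂(1/32) + (1/32)·log₂(1/32) + (1/16)·log₂(1/16) + (1/16)·log₂(1/16)]
  = 0.5279 + 0.5279 + 0.1563 + 0.1563 + 0.2500 + 0.2500
  = 1.8684 bits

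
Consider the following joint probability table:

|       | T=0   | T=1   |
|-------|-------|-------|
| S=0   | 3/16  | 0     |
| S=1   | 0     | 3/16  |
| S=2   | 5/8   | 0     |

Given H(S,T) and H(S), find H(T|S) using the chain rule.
From the chain rule: H(S,T) = H(S) + H(T|S)
Therefore: H(T|S) = H(S,T) - H(S)

H(S,T) = -[(3/16)·log₂(3/16) + (3/16)·log₂(3/16) + (5/8)·log₂(5/8)]
  = 0.4528 + 0.4528 + 0.4238
  = 1.3294 bits
Marginal P(S) (row sums):
  P(S=0) = 3/16 + 0 = 3/16
  P(S=1) = 0 + 3/16 = 3/16
  P(S=2) = 5/8 + 0 = 5/8
H(S) = -[(3/16)·log₂(3/16) + (3/16)·log₂(3/16) + (5/8)·log₂(5/8)]
  = 0.4528 + 0.4528 + 0.4238
  = 1.3294 bits

H(T|S) = 1.3294 - 1.3294 = 0.0000 bits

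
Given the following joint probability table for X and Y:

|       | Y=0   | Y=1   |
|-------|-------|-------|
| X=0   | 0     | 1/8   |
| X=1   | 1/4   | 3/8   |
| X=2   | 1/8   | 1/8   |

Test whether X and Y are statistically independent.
Marginal P(X) (row sums):
  P(X=0) = 0 + 1/8 = 1/8
  P(X=1) = 1/4 + 3/8 = 5/8
  P(X=2) = 1/8 + 1/8 = 1/4
Marginal P(Y) (column sums):
  P(Y=0) = 0 + 1/4 + 1/8 = 3/8
  P(Y=1) = 1/8 + 3/8 + 1/8 = 5/8

X and Y are independent iff P(X=i,Y=j) = P(X=i)·P(Y=j) for every cell.
  P(X=0)·P(Y=0) = 1/8 × 3/8 = 3/64, but P(X=0,Y=0) = 0 ✗

No, X and Y are not independent. Quantitatively, I(X;Y) > 0:

H(X) = -[(1/8)·log₂(1/8) + (5/8)·log₂(5/8) + (1/4)·log₂(1/4)]
  = 0.3750 + 0.4238 + 0.5000
  = 1.2988 bits
H(Y) = -[(3/8)·log₂(3/8) + (5/8)·log₂(5/8)]
  = 0.5306 + 0.4238
  = 0.9544 bits
H(X,Y) = -[(1/8)·log₂(1/8) + (1/4)·log₂(1/4) + (3/8)·log₂(3/8) + (1/8)·log₂(1/8) + (1/8)·log₂(1/8)]
  = 0.3750 + 0.5000 + 0.5306 + 0.3750 + 0.3750
  = 2.1556 bits
I(X;Y) = H(X) + H(Y) - H(X,Y) = 1.2988 + 0.9544 - 2.1556 = 0.0976 bits > 0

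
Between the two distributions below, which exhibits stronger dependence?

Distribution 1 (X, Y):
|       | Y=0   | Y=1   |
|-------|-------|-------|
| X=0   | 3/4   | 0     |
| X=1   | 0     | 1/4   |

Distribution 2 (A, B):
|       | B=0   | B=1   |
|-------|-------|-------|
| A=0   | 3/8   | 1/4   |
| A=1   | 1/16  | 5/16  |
Distribution 1 (X, Y):
Marginal P(X) (row sums):
  P(X=0) = 3/4 + 0 = 3/4
  P(X=1) = 0 + 1/4 = 1/4
Marginal P(Y) (column sums):
  P(Y=0) = 3/4 + 0 = 3/4
  P(Y=1) = 0 + 1/4 = 1/4

H(X) = -[(3/4)·log₂(3/4) + (1/4)·log₂(1/4)]
  = 0.3113 + 0.5000
  = 0.8113 bits
H(Y) = -[(3/4)·log₂(3/4) + (1/4)·log₂(1/4)]
  = 0.3113 + 0.5000
  = 0.8113 bits
H(X,Y) = -[(3/4)·log₂(3/4) + (1/4)·log₂(1/4)]
  = 0.3113 + 0.5000
  = 0.8113 bits

I(X;Y) = H(X) + H(Y) - H(X,Y)
  = 0.8113 + 0.8113 - 0.8113
  = 0.8113 bits

Distribution 2 (A, B):
Marginal P(A) (row sums):
  P(A=0) = 3/8 + 1/4 = 5/8
  P(A=1) = 1/16 + 5/16 = 3/8
Marginal P(B) (column sums):
  P(B=0) = 3/8 + 1/16 = 7/16
  P(B=1) = 1/4 + 5/16 = 9/16

H(A) = -[(5/8)·log₂(5/8) + (3/8)·log₂(3/8)]
  = 0.4238 + 0.5306
  = 0.9544 bits
H(B) = -[(7/16)·log₂(7/16) + (9/16)·log₂(9/16)]
  = 0.5218 + 0.4669
  = 0.9887 bits
H(A,B) = -[(3/8)·log₂(3/8) + (1/4)·log₂(1/4) + (1/16)·log₂(1/16) + (5/16)·log₂(5/16)]
  = 0.5306 + 0.5000 + 0.2500 + 0.5244
  = 1.8050 bits

I(A;B) = H(A) + H(B) - H(A,B)
  = 0.9544 + 0.9887 - 1.8050
  = 0.1381 bits

I(X;Y) = 0.8113 bits > I(A;B) = 0.1381 bits, so (X, Y) has the higher mutual information (stronger dependence).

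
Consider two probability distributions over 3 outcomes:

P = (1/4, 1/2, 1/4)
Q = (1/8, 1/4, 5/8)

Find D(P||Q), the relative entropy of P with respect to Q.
D(P||Q) = Σ P(i) log₂(P(i)/Q(i))
  i=0: (1/4) × log₂((1/4)/(1/8)) = (1/4) × log₂(2) = 0.2500
  i=1: (1/2) × log₂((1/2)/(1/4)) = (1/2) × log₂(2) = 0.5000
  i=2: (1/4) × log₂((1/4)/(5/8)) = (1/4) × log₂(2/5) = -0.3305
D(P||Q) = 0.2500 + 0.5000 - 0.3305
  = 0.4195 bits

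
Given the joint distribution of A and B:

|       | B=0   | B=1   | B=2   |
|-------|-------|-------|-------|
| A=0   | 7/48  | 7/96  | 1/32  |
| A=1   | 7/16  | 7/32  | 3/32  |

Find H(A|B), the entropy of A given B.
Marginal P(B) (column sums):
  P(B=0) = 7/48 + 7/16 = 7/12
  P(B=1) = 7/96 + 7/32 = 7/24
  P(B=2) = 1/32 + 3/32 = 1/8

H(A|B) = -Σ P(A,B)·log₂ P(A|B), where P(A|B) = P(A,B) / P(B)
  (A=0,B=0): P(A|B) = (7/48)/(7/12) = 1/4;  -(7/48)·log₂(1/4) = 0.2917
  (A=0,B=1): P(A|B) = (7/96)/(7/24) = 1/4;  -(7/96)·log₂(1/4) = 0.1458
  (A=0,B=2): P(A|B) = (1/32)/(1/8) = 1/4;  -(1/32)·log₂(1/4) = 0.0625
  (A=1,B=0): P(A|B) = (7/16)/(7/12) = 3/4;  -(7/16)·log₂(3/4) = 0.1816
  (A=1,B=1): P(A|B) = (7/32)/(7/24) = 3/4;  -(7/32)·log₂(3/4) = 0.0908
  (A=1,B=2): P(A|B) = (3/32)/(1/8) = 3/4;  -(3/32)·log₂(3/4) = 0.0389
H(A|B) = 0.2917 + 0.1458 + 0.0625 + 0.1816 + 0.0908 + 0.0389
  = 0.8113 bits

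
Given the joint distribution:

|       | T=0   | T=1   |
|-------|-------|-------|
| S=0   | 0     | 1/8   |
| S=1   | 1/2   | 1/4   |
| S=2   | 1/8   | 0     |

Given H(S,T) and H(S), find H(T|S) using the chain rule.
From the chain rule: H(S,T) = H(S) + H(T|S)
Therefore: H(T|S) = H(S,T) - H(S)

H(S,T) = -[(1/8)·log₂(1/8) + (1/2)·log₂(1/2) + (1/4)·log₂(1/4) + (1/8)·log₂(1/8)]
  = 0.3750 + 0.5000 + 0.5000 + 0.3750
  = 1.7500 bits
Marginal P(S) (row sums):
  P(S=0) = 0 + 1/8 = 1/8
  P(S=1) = 1/2 + 1/4 = 3/4
  P(S=2) = 1/8 + 0 = 1/8
H(S) = -[(1/8)·log₂(1/8) + (3/4)·log₂(3/4) + (1/8)·log₂(1/8)]
  = 0.3750 + 0.3113 + 0.3750
  = 1.0613 bits

H(T|S) = 1.7500 - 1.0613 = 0.6887 bits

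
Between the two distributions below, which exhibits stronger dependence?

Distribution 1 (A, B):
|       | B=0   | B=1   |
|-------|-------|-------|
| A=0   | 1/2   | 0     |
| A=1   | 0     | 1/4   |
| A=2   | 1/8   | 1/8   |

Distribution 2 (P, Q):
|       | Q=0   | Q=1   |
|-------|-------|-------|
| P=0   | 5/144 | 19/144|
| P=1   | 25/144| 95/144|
Distribution 1 (A, B):
Marginal P(A) (row sums):
  P(A=0) = 1/2 + 0 = 1/2
  P(A=1) = 0 + 1/4 = 1/4
  P(A=2) = 1/8 + 1/8 = 1/4
Marginal P(B) (column sums):
  P(B=0) = 1/2 + 0 + 1/8 = 5/8
  P(B=1) = 0 + 1/4 + 1/8 = 3/8

H(A) = -[(1/2)·log₂(1/2) + (1/4)·log₂(1/4) + (1/4)·log₂(1/4)]
  = 0.5000 + 0.5000 + 0.5000
  = 1.5000 bits
H(B) = -[(5/8)·log₂(5/8) + (3/8)·log₂(3/8)]
  = 0.4238 + 0.5306
  = 0.9544 bits
H(A,B) = -[(1/2)·log₂(1/2) + (1/4)·log₂(1/4) + (1/8)·log₂(1/8) + (1/8)·log₂(1/8)]
  = 0.5000 + 0.5000 + 0.3750 + 0.3750
  = 1.7500 bits

I(A;B) = H(A) + H(B) - H(A,B)
  = 1.5000 + 0.9544 - 1.7500
  = 0.7044 bits

Distribution 2 (P, Q):
Marginal P(P) (row sums):
  P(P=0) = 5/144 + 19/144 = 1/6
  P(P=1) = 25/144 + 95/144 = 5/6
Marginal P(Q) (column sums):
  P(Q=0) = 5/144 + 25/144 = 5/24
  P(Q=1) = 19/144 + 95/144 = 19/24

H(P) = -[(1/6)·log₂(1/6) + (5/6)·log₂(5/6)]
  = 0.4308 + 0.2192
  = 0.6500 bits
H(Q) = -[(5/24)·log₂(5/24) + (19/24)·log₂(19/24)]
  = 0.4715 + 0.2668
  = 0.7383 bits
H(P,Q) = -[(5/144)·log₂(5/144) + (19/144)·log₂(19/144) + (25/144)·log₂(25/144) + (95/144)·log₂(95/144)]
  = 0.1683 + 0.3855 + 0.4386 + 0.3959
  = 1.3883 bits

I(P;Q) = H(P) + H(Q) - H(P,Q)
  = 0.6500 + 0.7383 - 1.3883
  = 0.0000 bits

I(A;B) = 0.7044 bits > I(P;Q) = 0.0000 bits, so (A, B) has the higher mutual information (stronger dependence).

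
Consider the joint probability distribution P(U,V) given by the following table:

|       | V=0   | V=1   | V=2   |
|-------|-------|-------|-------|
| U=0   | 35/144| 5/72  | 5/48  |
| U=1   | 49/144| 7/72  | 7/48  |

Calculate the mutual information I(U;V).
Marginal P(U) (row sums):
  P(U=0) = 35/144 + 5/72 + 5/48 = 5/12
  P(U=1) = 49/144 + 7/72 + 7/48 = 7/12
Marginal P(V) (column sums):
  P(V=0) = 35/144 + 49/144 = 7/12
  P(V=1) = 5/72 + 7/72 = 1/6
  P(V=2) = 5/48 + 7/48 = 1/4

H(U) = -[(5/12)·log₂(5/12) + (7/12)·log₂(7/12)]
  = 0.5263 + 0.4536
  = 0.9799 bits
H(V) = -[(7/12)·log₂(7/12) + (1/6)·log₂(1/6) + (1/4)·log₂(1/4)]
  = 0.4536 + 0.4308 + 0.5000
  = 1.3844 bits
H(U,V) = -[(35/144)·log₂(35/144) + (5/72)·log₂(5/72) + (5/48)·log₂(5/48) + (49/144)·log₂(49/144) + (7/72)·log₂(7/72) + (7/48)·log₂(7/48)]
  = 0.4960 + 0.2672 + 0.3399 + 0.5292 + 0.3269 + 0.4051
  = 2.3643 bits

I(U;V) = H(U) + H(V) - H(U,V)
  = 0.9799 + 1.3844 - 2.3643
  = 0.0000 bits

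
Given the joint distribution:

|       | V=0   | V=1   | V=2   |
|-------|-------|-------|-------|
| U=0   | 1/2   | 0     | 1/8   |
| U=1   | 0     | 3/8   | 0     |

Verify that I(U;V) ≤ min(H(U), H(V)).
Marginal P(U) (row sums):
  P(U=0) = 1/2 + 0 + 1/8 = 5/8
  P(U=1) = 0 + 3/8 + 0 = 3/8
Marginal P(V) (column sums):
  P(V=0) = 1/2 + 0 = 1/2
  P(V=1) = 0 + 3/8 = 3/8
  P(V=2) = 1/8 + 0 = 1/8

H(U) = -[(5/8)·log₂(5/8) + (3/8)·log₂(3/8)]
  = 0.4238 + 0.5306
  = 0.9544 bits
H(V) = -[(1/2)·log₂(1/2) + (3/8)·log₂(3/8) + (1/8)·log₂(1/8)]
  = 0.5000 + 0.5306 + 0.3750
  = 1.4056 bits
H(U,V) = -[(1/2)·log₂(1/2) + (1/8)·log₂(1/8) + (3/8)·log₂(3/8)]
  = 0.5000 + 0.3750 + 0.5306
  = 1.4056 bits

I(U;V) = H(U) + H(V) - H(U,V)
  = 0.9544 + 1.4056 - 1.4056
  = 0.9544 bits

min(H(U), H(V)) = min(0.9544, 1.4056) = 0.9544 bits
Since 0.9544 ≤ 0.9544, the bound is satisfied ✓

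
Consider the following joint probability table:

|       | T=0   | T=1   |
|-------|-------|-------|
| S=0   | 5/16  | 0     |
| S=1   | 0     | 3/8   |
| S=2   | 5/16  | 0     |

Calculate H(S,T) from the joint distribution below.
H(S,T) = -Σ P(S,T) log₂ P(S,T), summed over the non-zero cells:
H(S,T) = -[(5/16)·log₂(5/16) + (3/8)·log₂(3/8) + (5/16)·log₂(5/16)]
  = 0.5244 + 0.5306 + 0.5244
  = 1.5794 bits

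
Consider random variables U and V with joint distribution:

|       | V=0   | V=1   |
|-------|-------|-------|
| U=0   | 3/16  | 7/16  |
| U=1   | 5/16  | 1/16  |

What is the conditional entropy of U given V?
Marginal P(V) (column sums):
  P(V=0) = 3/16 + 5/16 = 1/2
  P(V=1) = 7/16 + 1/16 = 1/2

H(U|V) = -Σ P(U,V)·log₂ P(U|V), where P(U|V) = P(U,V) / P(V)
  (U=0,V=0): P(U|V) = (3/16)/(1/2) = 3/8;  -(3/16)·log₂(3/8) = 0.2653
  (U=0,V=1): P(U|V) = (7/16)/(1/2) = 7/8;  -(7/16)·log₂(7/8) = 0.0843
  (U=1,V=0): P(U|V) = (5/16)/(1/2) = 5/8;  -(5/16)·log₂(5/8) = 0.2119
  (U=1,V=1): P(U|V) = (1/16)/(1/2) = 1/8;  -(1/16)·log₂(1/8) = 0.1875
H(U|V) = 0.2653 + 0.0843 + 0.2119 + 0.1875
  = 0.7490 bits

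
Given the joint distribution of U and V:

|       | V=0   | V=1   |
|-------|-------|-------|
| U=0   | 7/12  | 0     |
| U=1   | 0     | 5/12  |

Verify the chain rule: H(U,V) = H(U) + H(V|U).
Left side:
H(U,V) = -[(7/12)·log₂(7/12) + (5/12)·log₂(5/12)]
  = 0.4536 + 0.5263
  = 0.9799 bits

Right side:
Marginal P(U) (row sums):
  P(U=0) = 7/12 + 0 = 7/12
  P(U=1) = 0 + 5/12 = 5/12
H(U) = -[(7/12)·log₂(7/12) + (5/12)·log₂(5/12)]
  = 0.4536 + 0.5263
  = 0.9799 bits
H(V|U) = -Σ P(U,V)·log₂ P(V|U), where P(V|U) = P(U,V) / P(U)
  (cells with P(U,V) = 0 contribute 0)
  (U=0,V=0): P(V|U) = (7/12)/(7/12) = 1;  -(7/12)·log₂(1) = 0.0000
  (U=1,V=1): P(V|U) = (5/12)/(5/12) = 1;  -(5/12)·log₂(1) = 0.0000
H(V|U) = 0.0000 + 0.0000
  = 0.0000 bits
H(U) + H(V|U) = 0.9799 + 0.0000 = 0.9799 bits

Both sides equal 0.9799 bits, so the chain rule holds ✓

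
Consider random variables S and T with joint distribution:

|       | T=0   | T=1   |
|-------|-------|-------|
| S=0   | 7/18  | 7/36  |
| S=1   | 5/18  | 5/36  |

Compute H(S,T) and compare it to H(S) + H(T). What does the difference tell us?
Marginal P(S) (row sums):
  P(S=0) = 7/18 + 7/36 = 7/12
  P(S=1) = 5/18 + 5/36 = 5/12
Marginal P(T) (column sums):
  P(T=0) = 7/18 + 5/18 = 2/3
  P(T=1) = 7/36 + 5/36 = 1/3

H(S,T) = -[(7/18)·log₂(7/18) + (7/36)·log₂(7/36) + (5/18)·log₂(5/18) + (5/36)·log₂(5/36)]
  = 0.5299 + 0.4594 + 0.5133 + 0.3956
  = 1.8982 bits
H(S) = -[(7/12)·log₂(7/12) + (5/12)·log₂(5/12)]
  = 0.4536 + 0.5263
  = 0.9799 bits
H(T) = -[(2/3)·log₂(2/3) + (1/3)·log₂(1/3)]
  = 0.3900 + 0.5283
  = 0.9183 bits

H(S) + H(T) = 0.9799 + 0.9183 = 1.8982 bits
Difference: H(S) + H(T) - H(S,T) = 1.8982 - 1.8982 = 0.0000 bits = I(S;T)

The difference is the mutual information; it is 0 here, so S and T are independent (the joint entropy equals the sum of the marginal entropies).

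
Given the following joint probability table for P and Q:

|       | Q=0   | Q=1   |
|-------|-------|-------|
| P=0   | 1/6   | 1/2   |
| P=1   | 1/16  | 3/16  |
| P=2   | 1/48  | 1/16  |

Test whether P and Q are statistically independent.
Marginal P(P) (row sums):
  P(P=0) = 1/6 + 1/2 = 2/3
  P(P=1) = 1/16 + 3/16 = 1/4
  P(P=2) = 1/48 + 1/16 = 1/12
Marginal P(Q) (column sums):
  P(Q=0) = 1/6 + 1/16 + 1/48 = 1/4
  P(Q=1) = 1/2 + 3/16 + 1/16 = 3/4

P and Q are independent iff P(P=i,Q=j) = P(P=i)·P(Q=j) for every cell.
  P(P=0)·P(Q=0) = 2/3 × 1/4 = 1/6 = P(P=0,Q=0) ✓
  P(P=0)·P(Q=1) = 2/3 × 3/4 = 1/2 = P(P=0,Q=1) ✓
  P(P=1)·P(Q=0) = 1/4 × 1/4 = 1/16 = P(P=1,Q=0) ✓
  P(P=1)·P(Q=1) = 1/4 × 3/4 = 3/16 = P(P=1,Q=1) ✓
  P(P=2)·P(Q=0) = 1/12 × 1/4 = 1/48 = P(P=2,Q=0) ✓
  P(P=2)·P(Q=1) = 1/12 × 3/4 = 1/16 = P(P=2,Q=1) ✓

Yes, P and Q are independent: every cell factors, so I(P;Q) = 0 bits.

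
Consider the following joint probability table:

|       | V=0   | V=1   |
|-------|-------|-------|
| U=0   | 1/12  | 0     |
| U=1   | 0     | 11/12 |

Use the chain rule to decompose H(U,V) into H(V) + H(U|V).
By the chain rule: H(U,V) = H(V) + H(U|V)

Marginal P(V) (column sums):
  P(V=0) = 1/12 + 0 = 1/12
  P(V=1) = 0 + 11/12 = 11/12
H(V) = -[(1/12)·log₂(1/12) + (11/12)·log₂(11/12)]
  = 0.2987 + 0.1151
  = 0.4138 bits
H(U|V) = -Σ P(U,V)·log₂ P(U|V), where P(U|V) = P(U,V) / P(V)
  (cells with P(U,V) = 0 contribute 0)
  (U=0,V=0): P(U|V) = (1/12)/(1/12) = 1;  -(1/12)·log₂(1) = 0.0000
  (U=1,V=1): P(U|V) = (11/12)/(11/12) = 1;  -(11/12)·log₂(1) = 0.0000
H(U|V) = 0.0000 + 0.0000
  = 0.0000 bits

H(U,V) = H(V) + H(U|V) = 0.4138 + 0.0000 = 0.4138 bits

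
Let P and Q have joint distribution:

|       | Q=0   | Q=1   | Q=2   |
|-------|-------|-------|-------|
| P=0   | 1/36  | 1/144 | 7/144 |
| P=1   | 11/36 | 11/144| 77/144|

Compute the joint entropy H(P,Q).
H(P,Q) = -Σ P(P,Q) log₂ P(P,Q), summed over the non-zero cells:
H(P,Q) = -[(1/36)·log₂(1/36) + (1/144)·log₂(1/144) + (7/144)·log₂(7/144) + (11/36)·log₂(11/36) + (11/144)·log₂(11/144) + (77/144)·log₂(77/144)]
  = 0.1436 + 0.0498 + 0.2121 + 0.5227 + 0.2834 + 0.4829
  = 1.6945 bits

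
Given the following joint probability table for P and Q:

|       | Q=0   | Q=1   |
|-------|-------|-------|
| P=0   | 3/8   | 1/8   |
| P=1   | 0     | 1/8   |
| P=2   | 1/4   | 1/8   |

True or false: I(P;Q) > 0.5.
Marginal P(P) (row sums):
  P(P=0) = 3/8 + 1/8 = 1/2
  P(P=1) = 0 + 1/8 = 1/8
  P(P=2) = 1/4 + 1/8 = 3/8
Marginal P(Q) (column sums):
  P(Q=0) = 3/8 + 0 + 1/4 = 5/8
  P(Q=1) = 1/8 + 1/8 + 1/8 = 3/8

H(P) = -[(1/2)·log₂(1/2) + (1/8)·log₂(1/8) + (3/8)·log₂(3/8)]
  = 0.5000 + 0.3750 + 0.5306
  = 1.4056 bits
H(Q) = -[(5/8)·log₂(5/8) + (3/8)·log₂(3/8)]
  = 0.4238 + 0.5306
  = 0.9544 bits
H(P,Q) = -[(3/8)·log₂(3/8) + (1/8)·log₂(1/8) + (1/8)·log₂(1/8) + (1/4)·log₂(1/4) + (1/8)·log₂(1/8)]
  = 0.5306 + 0.3750 + 0.3750 + 0.5000 + 0.3750
  = 2.1556 bits

I(P;Q) = H(P) + H(Q) - H(P,Q)
  = 1.4056 + 0.9544 - 2.1556
  = 0.2044 bits

False. I(P;Q) = 0.2044 bits, which is ≤ 0.5 bits.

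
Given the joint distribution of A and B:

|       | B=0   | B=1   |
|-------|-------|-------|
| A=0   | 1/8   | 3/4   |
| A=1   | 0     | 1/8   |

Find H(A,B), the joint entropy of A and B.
H(A,B) = -Σ P(A,B) log₂ P(A,B), summed over the non-zero cells:
H(A,B) = -[(1/8)·log₂(1/8) + (3/4)·log₂(3/4) + (1/8)·log₂(1/8)]
  = 0.3750 + 0.3113 + 0.3750
  = 1.0613 bits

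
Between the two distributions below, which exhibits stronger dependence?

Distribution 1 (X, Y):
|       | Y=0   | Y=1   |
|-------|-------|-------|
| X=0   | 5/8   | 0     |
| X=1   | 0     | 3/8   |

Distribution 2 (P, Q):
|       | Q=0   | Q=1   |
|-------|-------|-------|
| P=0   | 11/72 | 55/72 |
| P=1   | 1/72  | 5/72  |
Distribution 1 (X, Y):
Marginal P(X) (row sums):
  P(X=0) = 5/8 + 0 = 5/8
  P(X=1) = 0 + 3/8 = 3/8
Marginal P(Y) (column sums):
  P(Y=0) = 5/8 + 0 = 5/8
  P(Y=1) = 0 + 3/8 = 3/8

H(X) = -[(5/8)·log₂(5/8) + (3/8)·log₂(3/8)]
  = 0.4238 + 0.5306
  = 0.9544 bits
H(Y) = -[(5/8)·log₂(5/8) + (3/8)·log₂(3/8)]
  = 0.4238 + 0.5306
  = 0.9544 bits
H(X,Y) = -[(5/8)·log₂(5/8) + (3/8)·log₂(3/8)]
  = 0.4238 + 0.5306
  = 0.9544 bits

I(X;Y) = H(X) + H(Y) - H(X,Y)
  = 0.9544 + 0.9544 - 0.9544
  = 0.9544 bits

Distribution 2 (P, Q):
Marginal P(P) (row sums):
  P(P=0) = 11/72 + 55/72 = 11/12
  P(P=1) = 1/72 + 5/72 = 1/12
Marginal P(Q) (column sums):
  P(Q=0) = 11/72 + 1/72 = 1/6
  P(Q=1) = 55/72 + 5/72 = 5/6

H(P) = -[(11/12)·log₂(11/12) + (1/12)·log₂(1/12)]
  = 0.1151 + 0.2987
  = 0.4138 bits
H(Q) = -[(1/6)·log₂(1/6) + (5/6)·log₂(5/6)]
  = 0.4308 + 0.2192
  = 0.6500 bits
H(P,Q) = -[(11/72)·log₂(11/72) + (55/72)·log₂(55/72) + (1/72)·log₂(1/72) + (5/72)·log₂(5/72)]
  = 0.4141 + 0.2968 + 0.0857 + 0.2672
  = 1.0638 bits

I(P;Q) = H(P) + H(Q) - H(P,Q)
  = 0.4138 + 0.6500 - 1.0638
  = 0.0000 bits

I(X;Y) = 0.9544 bits > I(P;Q) = 0.0000 bits, so (X, Y) has the higher mutual information (stronger dependence).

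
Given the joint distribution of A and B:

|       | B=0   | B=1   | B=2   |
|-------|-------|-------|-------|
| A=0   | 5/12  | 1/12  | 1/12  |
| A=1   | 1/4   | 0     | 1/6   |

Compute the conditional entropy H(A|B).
Marginal P(B) (column sums):
  P(B=0) = 5/12 + 1/4 = 2/3
  P(B=1) = 1/12 + 0 = 1/12
  P(B=2) = 1/12 + 1/6 = 1/4

H(A|B) = -Σ P(A,B)·log₂ P(A|B), where P(A|B) = P(A,B) / P(B)
  (cells with P(A,B) = 0 contribute 0)
  (A=0,B=0): P(A|B) = (5/12)/(2/3) = 5/8;  -(5/12)·log₂(5/8) = 0.2825
  (A=0,B=1): P(A|B) = (1/12)/(1/12) = 1;  -(1/12)·log₂(1) = 0.0000
  (A=0,B=2): P(A|B) = (1/12)/(1/4) = 1/3;  -(1/12)·log₂(1/3) = 0.1321
  (A=1,B=0): P(A|B) = (1/4)/(2/3) = 3/8;  -(1/4)·log₂(3/8) = 0.3538
  (A=1,B=2): P(A|B) = (1/6)/(1/4) = 2/3;  -(1/6)·log₂(2/3) = 0.0975
H(A|B) = 0.2825 + 0.0000 + 0.1321 + 0.3538 + 0.0975
  = 0.8659 bits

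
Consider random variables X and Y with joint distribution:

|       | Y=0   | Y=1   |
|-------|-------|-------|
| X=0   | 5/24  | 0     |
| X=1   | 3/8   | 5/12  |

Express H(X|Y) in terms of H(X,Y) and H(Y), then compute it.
H(X|Y) = H(X,Y) - H(Y)

Marginal P(Y) (column sums):
  P(Y=0) = 5/24 + 3/8 = 7/12
  P(Y=1) = 0 + 5/12 = 5/12

H(X,Y) = -[(5/24)·log₂(5/24) + (3/8)·log₂(3/8) + (5/12)·log₂(5/12)]
  = 0.4715 + 0.5306 + 0.5263
  = 1.5284 bits
H(Y) = -[(7/12)·log₂(7/12) + (5/12)·log₂(5/12)]
  = 0.4536 + 0.5263
  = 0.9799 bits

H(X|Y) = 1.5284 - 0.9799 = 0.5485 bits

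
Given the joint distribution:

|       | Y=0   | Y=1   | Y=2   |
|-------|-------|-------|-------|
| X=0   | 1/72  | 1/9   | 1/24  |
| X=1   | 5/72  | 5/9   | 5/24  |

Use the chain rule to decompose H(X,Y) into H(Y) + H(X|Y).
By the chain rule: H(X,Y) = H(Y) + H(X|Y)

Marginal P(Y) (column sums):
  P(Y=0) = 1/72 + 5/72 = 1/12
  P(Y=1) = 1/9 + 5/9 = 2/3
  P(Y=2) = 1/24 + 5/24 = 1/4
H(Y) = -[(1/12)·log₂(1/12) + (2/3)·log₂(2/3) + (1/4)·log₂(1/4)]
  = 0.2987 + 0.3900 + 0.5000
  = 1.1887 bits
H(X|Y) = -Σ P(X,Y)·log₂ P(X|Y), where P(X|Y) = P(X,Y) / P(Y)
  (X=0,Y=0): P(X|Y) = (1/72)/(1/12) = 1/6;  -(1/72)·log₂(1/6) = 0.0359
  (X=0,Y=1): P(X|Y) = (1/9)/(2/3) = 1/6;  -(1/9)·log₂(1/6) = 0.2872
  (X=0,Y=2): P(X|Y) = (1/24)/(1/4) = 1/6;  -(1/24)·log₂(1/6) = 0.1077
  (X=1,Y=0): P(X|Y) = (5/72)/(1/12) = 5/6;  -(5/72)·log₂(5/6) = 0.0183
  (X=1,Y=1): P(X|Y) = (5/9)/(2/3) = 5/6;  -(5/9)·log₂(5/6) = 0.1461
  (X=1,Y=2): P(X|Y) = (5/24)/(1/4) = 5/6;  -(5/24)·log₂(5/6) = 0.0548
H(X|Y) = 0.0359 + 0.2872 + 0.1077 + 0.0183 + 0.1461 + 0.0548
  = 0.6500 bits

H(X,Y) = H(Y) + H(X|Y) = 1.1887 + 0.6500 = 1.8387 bits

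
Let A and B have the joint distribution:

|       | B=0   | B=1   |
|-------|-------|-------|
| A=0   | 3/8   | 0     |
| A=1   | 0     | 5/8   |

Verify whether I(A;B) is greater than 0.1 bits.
Marginal P(A) (row sums):
  P(A=0) = 3/8 + 0 = 3/8
  P(A=1) = 0 + 5/8 = 5/8
Marginal P(B) (column sums):
  P(B=0) = 3/8 + 0 = 3/8
  P(B=1) = 0 + 5/8 = 5/8

H(A) = -[(3/8)·log₂(3/8) + (5/8)·log₂(5/8)]
  = 0.5306 + 0.4238
  = 0.9544 bits
H(B) = -[(3/8)·log₂(3/8) + (5/8)·log₂(5/8)]
  = 0.5306 + 0.4238
  = 0.9544 bits
H(A,B) = -[(3/8)·log₂(3/8) + (5/8)·log₂(5/8)]
  = 0.5306 + 0.4238
  = 0.9544 bits

I(A;B) = H(A) + H(B) - H(A,B)
  = 0.9544 + 0.9544 - 0.9544
  = 0.9544 bits

Yes. I(A;B) = 0.9544 bits, which is > 0.1 bits.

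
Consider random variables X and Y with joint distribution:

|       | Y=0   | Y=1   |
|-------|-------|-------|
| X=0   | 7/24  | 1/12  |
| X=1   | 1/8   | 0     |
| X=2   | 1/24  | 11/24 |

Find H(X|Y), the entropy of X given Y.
Marginal P(Y) (column sums):
  P(Y=0) = 7/24 + 1/8 + 1/24 = 11/24
  P(Y=1) = 1/12 + 0 + 11/24 = 13/24

H(X|Y) = -Σ P(X,Y)·log₂ P(X|Y), where P(X|Y) = P(X,Y) / P(Y)
  (cells with P(X,Y) = 0 contribute 0)
  (X=0,Y=0): P(X|Y) = (7/24)/(11/24) = 7/11;  -(7/24)·log₂(7/11) = 0.1902
  (X=0,Y=1): P(X|Y) = (1/12)/(13/24) = 2/13;  -(1/12)·log₂(2/13) = 0.2250
  (X=1,Y=0): P(X|Y) = (1/8)/(11/24) = 3/11;  -(1/8)·log₂(3/11) = 0.2343
  (X=2,Y=0): P(X|Y) = (1/24)/(11/24) = 1/11;  -(1/24)·log₂(1/11) = 0.1441
  (X=2,Y=1): P(X|Y) = (11/24)/(13/24) = 11/13;  -(11/24)·log₂(11/13) = 0.1105
H(X|Y) = 0.1902 + 0.2250 + 0.2343 + 0.1441 + 0.1105
  = 0.9041 bits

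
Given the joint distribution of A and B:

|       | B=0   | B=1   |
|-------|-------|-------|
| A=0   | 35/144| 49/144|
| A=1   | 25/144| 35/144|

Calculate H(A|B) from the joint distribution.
Marginal P(B) (column sums):
  P(B=0) = 35/144 + 25/144 = 5/12
  P(B=1) = 49/144 + 35/144 = 7/12

H(A|B) = -Σ P(A,B)·log₂ P(A|B), where P(A|B) = P(A,B) / P(B)
  (A=0,B=0): P(A|B) = (35/144)/(5/12) = 7/12;  -(35/144)·log₂(7/12) = 0.1890
  (A=0,B=1): P(A|B) = (49/144)/(7/12) = 7/12;  -(49/144)·log₂(7/12) = 0.2646
  (A=1,B=0): P(A|B) = (25/144)/(5/12) = 5/12;  -(25/144)·log₂(5/12) = 0.2193
  (A=1,B=1): P(A|B) = (35/144)/(7/12) = 5/12;  -(35/144)·log₂(5/12) = 0.3070
H(A|B) = 0.1890 + 0.2646 + 0.2193 + 0.3070
  = 0.9799 bits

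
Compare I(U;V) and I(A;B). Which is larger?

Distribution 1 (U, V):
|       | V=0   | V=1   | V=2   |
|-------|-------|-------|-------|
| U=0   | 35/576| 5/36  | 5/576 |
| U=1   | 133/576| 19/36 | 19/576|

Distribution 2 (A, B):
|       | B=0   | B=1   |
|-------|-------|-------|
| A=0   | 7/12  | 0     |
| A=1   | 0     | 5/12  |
Distribution 1 (U, V):
Marginal P(U) (row sums):
  P(U=0) = 35/576 + 5/36 + 5/576 = 5/24
  P(U=1) = 133/576 + 19/36 + 19/576 = 19/24
Marginal P(V) (column sums):
  P(V=0) = 35/576 + 133/576 = 7/24
  P(V=1) = 5/36 + 19/36 = 2/3
  P(V=2) = 5/576 + 19/576 = 1/24

H(U) = -[(5/24)·log₂(5/24) + (19/24)·log₂(19/24)]
  = 0.4715 + 0.2668
  = 0.7383 bits
H(V) = -[(7/24)·log₂(7/24) + (2/3)·log₂(2/3) + (1/24)·log₂(1/24)]
  = 0.5185 + 0.3900 + 0.1910
  = 1.0995 bits
H(U,V) = -[(35/576)·log₂(35/576) + (5/36)·log₂(5/36) + (5/576)·log₂(5/576) + (133/576)·log₂(133/576) + (19/36)·log₂(19/36) + (19/576)·log₂(19/576)]
  = 0.2455 + 0.3956 + 0.0594 + 0.4883 + 0.4866 + 0.1624
  = 1.8378 bits

I(U;V) = H(U) + H(V) - H(U,V)
  = 0.7383 + 1.0995 - 1.8378
  = 0.0000 bits

Distribution 2 (A, B):
Marginal P(A) (row sums):
  P(A=0) = 7/12 + 0 = 7/12
  P(A=1) = 0 + 5/12 = 5/12
Marginal P(B) (column sums):
  P(B=0) = 7/12 + 0 = 7/12
  P(B=1) = 0 + 5/12 = 5/12

H(A) = -[(7/12)·log₂(7/12) + (5/12)·log₂(5/12)]
  = 0.4536 + 0.5263
  = 0.9799 bits
H(B) = -[(7/12)·log₂(7/12) + (5/12)·log₂(5/12)]
  = 0.4536 + 0.5263
  = 0.9799 bits
H(A,B) = -[(7/12)·log₂(7/12) + (5/12)·log₂(5/12)]
  = 0.4536 + 0.5263
  = 0.9799 bits

I(A;B) = H(A) + H(B) - H(A,B)
  = 0.9799 + 0.9799 - 0.9799
  = 0.9799 bits

I(A;B) = 0.9799 bits > I(U;V) = 0.0000 bits, so (A, B) has the higher mutual information (stronger dependence).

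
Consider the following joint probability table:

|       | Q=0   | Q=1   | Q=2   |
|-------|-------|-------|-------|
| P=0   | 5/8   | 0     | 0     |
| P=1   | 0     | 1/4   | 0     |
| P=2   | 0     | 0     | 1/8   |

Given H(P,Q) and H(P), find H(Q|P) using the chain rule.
From the chain rule: H(P,Q) = H(P) + H(Q|P)
Therefore: H(Q|P) = H(P,Q) - H(P)

H(P,Q) = -[(5/8)·log₂(5/8) + (1/4)·log₂(1/4) + (1/8)·log₂(1/8)]
  = 0.4238 + 0.5000 + 0.3750
  = 1.2988 bits
Marginal P(P) (row sums):
  P(P=0) = 5/8 + 0 + 0 = 5/8
  P(P=1) = 0 + 1/4 + 0 = 1/4
  P(P=2) = 0 + 0 + 1/8 = 1/8
H(P) = -[(5/8)·log₂(5/8) + (1/4)·log₂(1/4) + (1/8)·log₂(1/8)]
  = 0.4238 + 0.5000 + 0.3750
  = 1.2988 bits

H(Q|P) = 1.2988 - 1.2988 = 0.0000 bits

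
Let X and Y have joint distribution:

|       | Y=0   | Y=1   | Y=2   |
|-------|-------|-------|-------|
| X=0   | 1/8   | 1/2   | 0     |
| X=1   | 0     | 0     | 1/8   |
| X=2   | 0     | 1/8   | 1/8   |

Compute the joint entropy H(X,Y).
H(X,Y) = -Σ P(X,Y) log₂ P(X,Y), summed over the non-zero cells:
H(X,Y) = -[(1/8)·log₂(1/8) + (1/2)·log₂(1/2) + (1/8)·log₂(1/8) + (1/8)·log₂(1/8) + (1/8)·log₂(1/8)]
  = 0.3750 + 0.5000 + 0.3750 + 0.3750 + 0.3750
  = 2.0000 bits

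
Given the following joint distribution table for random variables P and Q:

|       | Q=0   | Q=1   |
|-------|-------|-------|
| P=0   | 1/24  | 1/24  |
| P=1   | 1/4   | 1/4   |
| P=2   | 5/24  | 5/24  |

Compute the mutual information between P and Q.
Marginal P(P) (row sums):
  P(P=0) = 1/24 + 1/24 = 1/12
  P(P=1) = 1/4 + 1/4 = 1/2
  P(P=2) = 5/24 + 5/24 = 5/12
Marginal P(Q) (column sums):
  P(Q=0) = 1/24 + 1/4 + 5/24 = 1/2
  P(Q=1) = 1/24 + 1/4 + 5/24 = 1/2

H(P) = -[(1/12)·log₂(1/12) + (1/2)·log₂(1/2) + (5/12)·log₂(5/12)]
  = 0.2987 + 0.5000 + 0.5263
  = 1.3250 bits
H(Q) = -[(1/2)·log₂(1/2) + (1/2)·log₂(1/2)]
  = 0.5000 + 0.5000
  = 1.0000 bits
H(P,Q) = -[(1/24)·log₂(1/24) + (1/24)·log₂(1/24) + (1/4)·log₂(1/4) + (1/4)·log₂(1/4) + (5/24)·log₂(5/24) + (5/24)·log₂(5/24)]
  = 0.1910 + 0.1910 + 0.5000 + 0.5000 + 0.4715 + 0.4715
  = 2.3250 bits

I(P;Q) = H(P) + H(Q) - H(P,Q)
  = 1.3250 + 1.0000 - 2.3250
  = 0.0000 bits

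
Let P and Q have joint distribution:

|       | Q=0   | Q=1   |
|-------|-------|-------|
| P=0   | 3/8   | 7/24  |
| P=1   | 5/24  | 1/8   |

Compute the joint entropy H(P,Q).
H(P,Q) = -Σ P(P,Q) log₂ P(P,Q), summed over the non-zero cells:
H(P,Q) = -[(3/8)·log₂(3/8) + (7/24)·log₂(7/24) + (5/24)·log₂(5/24) + (1/8)·log₂(1/8)]
  = 0.5306 + 0.5185 + 0.4715 + 0.3750
  = 1.8956 bits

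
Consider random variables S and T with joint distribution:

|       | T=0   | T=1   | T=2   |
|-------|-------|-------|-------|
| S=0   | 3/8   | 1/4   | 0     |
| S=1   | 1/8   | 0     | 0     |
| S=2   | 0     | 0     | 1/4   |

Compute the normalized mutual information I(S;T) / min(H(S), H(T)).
Marginal P(S) (row sums):
  P(S=0) = 3/8 + 1/4 + 0 = 5/8
  P(S=1) = 1/8 + 0 + 0 = 1/8
  P(S=2) = 0 + 0 + 1/4 = 1/4
Marginal P(T) (column sums):
  P(T=0) = 3/8 + 1/8 + 0 = 1/2
  P(T=1) = 1/4 + 0 + 0 = 1/4
  P(T=2) = 0 + 0 + 1/4 = 1/4

H(S) = -[(5/8)·log₂(5/8) + (1/8)·log₂(1/8) + (1/4)·log₂(1/4)]
  = 0.4238 + 0.3750 + 0.5000
  = 1.2988 bits
H(T) = -[(1/2)·log₂(1/2) + (1/4)·log₂(1/4) + (1/4)·log₂(1/4)]
  = 0.5000 + 0.5000 + 0.5000
  = 1.5000 bits
H(S,T) = -[(3/8)·log₂(3/8) + (1/4)·log₂(1/4) + (1/8)·log₂(1/8) + (1/4)·log₂(1/4)]
  = 0.5306 + 0.5000 + 0.3750 + 0.5000
  = 1.9056 bits

I(S;T) = H(S) + H(T) - H(S,T)
  = 1.2988 + 1.5000 - 1.9056
  = 0.8932 bits

min(H(S), H(T)) = min(1.2988, 1.5000) = 1.2988 bits
Normalized MI = 0.8932 / 1.2988 = 0.6877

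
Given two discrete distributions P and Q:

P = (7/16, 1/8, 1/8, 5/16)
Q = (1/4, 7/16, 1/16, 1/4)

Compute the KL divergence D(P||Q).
D(P||Q) = Σ P(i) log₂(P(i)/Q(i))
  i=0: (7/16) × log₂((7/16)/(1/4)) = (7/16) × log₂(7/4) = 0.3532
  i=1: (1/8) × log₂((1/8)/(7/16)) = (1/8) × log₂(2/7) = -0.2259
  i=2: (1/8) × log₂((1/8)/(1/16)) = (1/8) × log₂(2) = 0.1250
  i=3: (5/16) × log₂((5/16)/(1/4)) = (5/16) × log₂(5/4) = 0.1006
D(P||Q) = 0.3532 - 0.2259 + 0.1250 + 0.1006
  = 0.3529 bits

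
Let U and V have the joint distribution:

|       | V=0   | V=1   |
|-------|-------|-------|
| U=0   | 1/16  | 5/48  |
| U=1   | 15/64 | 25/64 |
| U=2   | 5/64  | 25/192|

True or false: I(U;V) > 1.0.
Marginal P(U) (row sums):
  P(U=0) = 1/16 + 5/48 = 1/6
  P(U=1) = 15/64 + 25/64 = 5/8
  P(U=2) = 5/64 + 25/192 = 5/24
Marginal P(V) (column sums):
  P(V=0) = 1/16 + 15/64 + 5/64 = 3/8
  P(V=1) = 5/48 + 25/64 + 25/192 = 5/8

H(U) = -[(1/6)·log₂(1/6) + (5/8)·log₂(5/8) + (5/24)·log₂(5/24)]
  = 0.4308 + 0.4238 + 0.4715
  = 1.3261 bits
H(V) = -[(3/8)·log₂(3/8) + (5/8)·log₂(5/8)]
  = 0.5306 + 0.4238
  = 0.9544 bits
H(U,V) = -[(1/16)·log₂(1/16) + (5/48)·log₂(5/48) + (15/64)·log₂(15/64) + (25/64)·log₂(25/64) + (5/64)·log₂(5/64) + (25/192)·log₂(25/192)]
  = 0.2500 + 0.3399 + 0.4906 + 0.5297 + 0.2873 + 0.3830
  = 2.2805 bits

I(U;V) = H(U) + H(V) - H(U,V)
  = 1.3261 + 0.9544 - 2.2805
  = 0.0000 bits

False. I(U;V) = 0.0000 bits, which is ≤ 1.0 bits.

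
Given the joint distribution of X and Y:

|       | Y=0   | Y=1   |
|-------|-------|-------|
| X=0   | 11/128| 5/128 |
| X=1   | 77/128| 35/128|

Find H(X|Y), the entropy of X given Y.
Marginal P(Y) (column sums):
  P(Y=0) = 11/128 + 77/128 = 11/16
  P(Y=1) = 5/128 + 35/128 = 5/16

H(X|Y) = -Σ P(X,Y)·log₂ P(X|Y), where P(X|Y) = P(X,Y) / P(Y)
  (X=0,Y=0): P(X|Y) = (11/128)/(11/16) = 1/8;  -(11/128)·log₂(1/8) = 0.2578
  (X=0,Y=1): P(X|Y) = (5/128)/(5/16) = 1/8;  -(5/128)·log₂(1/8) = 0.1172
  (X=1,Y=0): P(X|Y) = (77/128)/(11/16) = 7/8;  -(77/128)·log₂(7/8) = 0.1159
  (X=1,Y=1): P(X|Y) = (35/128)/(5/16) = 7/8;  -(35/128)·log₂(7/8) = 0.0527
H(X|Y) = 0.2578 + 0.1172 + 0.1159 + 0.0527
  = 0.5436 bits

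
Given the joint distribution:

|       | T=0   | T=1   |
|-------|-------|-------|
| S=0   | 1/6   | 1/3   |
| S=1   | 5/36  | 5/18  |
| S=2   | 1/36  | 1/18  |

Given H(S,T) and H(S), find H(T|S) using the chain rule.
From the chain rule: H(S,T) = H(S) + H(T|S)
Therefore: H(T|S) = H(S,T) - H(S)

H(S,T) = -[(1/6)·log₂(1/6) + (1/3)·log₂(1/3) + (5/36)·log₂(5/36) + (5/18)·log₂(5/18) + (1/36)·log₂(1/36) + (1/18)·log₂(1/18)]
  = 0.4308 + 0.5283 + 0.3956 + 0.5133 + 0.1436 + 0.2317
  = 2.2433 bits
Marginal P(S) (row sums):
  P(S=0) = 1/6 + 1/3 = 1/2
  P(S=1) = 5/36 + 5/18 = 5/12
  P(S=2) = 1/36 + 1/18 = 1/12
H(S) = -[(1/2)·log₂(1/2) + (5/12)·log₂(5/12) + (1/12)·log₂(1/12)]
  = 0.5000 + 0.5263 + 0.2987
  = 1.3250 bits

H(T|S) = 2.2433 - 1.3250 = 0.9183 bits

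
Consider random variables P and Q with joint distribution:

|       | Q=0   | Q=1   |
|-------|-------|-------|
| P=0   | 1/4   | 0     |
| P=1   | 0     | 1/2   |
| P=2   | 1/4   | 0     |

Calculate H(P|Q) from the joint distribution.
Marginal P(Q) (column sums):
  P(Q=0) = 1/4 + 0 + 1/4 = 1/2
  P(Q=1) = 0 + 1/2 + 0 = 1/2

H(P|Q) = -Σ P(P,Q)·log₂ P(P|Q), where P(P|Q) = P(P,Q) / P(Q)
  (cells with P(P,Q) = 0 contribute 0)
  (P=0,Q=0): P(P|Q) = (1/4)/(1/2) = 1/2;  -(1/4)·log₂(1/2) = 0.2500
  (P=1,Q=1): P(P|Q) = (1/2)/(1/2) = 1;  -(1/2)·log₂(1) = 0.0000
  (P=2,Q=0): P(P|Q) = (1/4)/(1/2) = 1/2;  -(1/4)·log₂(1/2) = 0.2500
H(P|Q) = 0.2500 + 0.0000 + 0.2500
  = 0.5000 bits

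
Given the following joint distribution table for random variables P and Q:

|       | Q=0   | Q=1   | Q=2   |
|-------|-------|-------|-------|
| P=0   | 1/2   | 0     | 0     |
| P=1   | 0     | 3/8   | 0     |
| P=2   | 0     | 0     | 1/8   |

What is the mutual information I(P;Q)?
Marginal P(P) (row sums):
  P(P=0) = 1/2 + 0 + 0 = 1/2
  P(P=1) = 0 + 3/8 + 0 = 3/8
  P(P=2) = 0 + 0 + 1/8 = 1/8
Marginal P(Q) (column sums):
  P(Q=0) = 1/2 + 0 + 0 = 1/2
  P(Q=1) = 0 + 3/8 + 0 = 3/8
  P(Q=2) = 0 + 0 + 1/8 = 1/8

H(P) = -[(1/2)·log₂(1/2) + (3/8)·log₂(3/8) + (1/8)·log₂(1/8)]
  = 0.5000 + 0.5306 + 0.3750
  = 1.4056 bits
H(Q) = -[(1/2)·log₂(1/2) + (3/8)·log₂(3/8) + (1/8)·log₂(1/8)]
  = 0.5000 + 0.5306 + 0.3750
  = 1.4056 bits
H(P,Q) = -[(1/2)·log₂(1/2) + (3/8)·log₂(3/8) + (1/8)·log₂(1/8)]
  = 0.5000 + 0.5306 + 0.3750
  = 1.4056 bits

I(P;Q) = H(P) + H(Q) - H(P,Q)
  = 1.4056 + 1.4056 - 1.4056
  = 1.4056 bits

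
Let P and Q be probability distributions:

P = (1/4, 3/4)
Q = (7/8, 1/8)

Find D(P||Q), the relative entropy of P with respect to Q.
D(P||Q) = Σ P(i) log₂(P(i)/Q(i))
  i=0: (1/4) × log₂((1/4)/(7/8)) = (1/4) × log₂(2/7) = -0.4518
  i=1: (3/4) × log₂((3/4)/(1/8)) = (3/4) × log₂(6) = 1.9387
D(P||Q) = -0.4518 + 1.9387
  = 1.4869 bits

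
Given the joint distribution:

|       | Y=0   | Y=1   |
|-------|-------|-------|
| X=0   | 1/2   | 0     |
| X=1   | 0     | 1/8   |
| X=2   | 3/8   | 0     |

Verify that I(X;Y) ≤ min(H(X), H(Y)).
Marginal P(X) (row sums):
  P(X=0) = 1/2 + 0 = 1/2
  P(X=1) = 0 + 1/8 = 1/8
  P(X=2) = 3/8 + 0 = 3/8
Marginal P(Y) (column sums):
  P(Y=0) = 1/2 + 0 + 3/8 = 7/8
  P(Y=1) = 0 + 1/8 + 0 = 1/8

H(X) = -[(1/2)·log₂(1/2) + (1/8)·log₂(1/8) + (3/8)·log₂(3/8)]
  = 0.5000 + 0.3750 + 0.5306
  = 1.4056 bits
H(Y) = -[(7/8)·log₂(7/8) + (1/8)·log₂(1/8)]
  = 0.1686 + 0.3750
  = 0.5436 bits
H(X,Y) = -[(1/2)·log₂(1/2) + (1/8)·log₂(1/8) + (3/8)·log₂(3/8)]
  = 0.5000 + 0.3750 + 0.5306
  = 1.4056 bits

I(X;Y) = H(X) + H(Y) - H(X,Y)
  = 1.4056 + 0.5436 - 1.4056
  = 0.5436 bits

min(H(X), H(Y)) = min(1.4056, 0.5436) = 0.5436 bits
Since 0.5436 ≤ 0.5436, the bound is satisfied ✓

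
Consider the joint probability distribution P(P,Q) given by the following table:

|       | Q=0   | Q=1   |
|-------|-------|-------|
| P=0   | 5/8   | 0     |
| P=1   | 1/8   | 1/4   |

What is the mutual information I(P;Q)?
Marginal P(P) (row sums):
  P(P=0) = 5/8 + 0 = 5/8
  P(P=1) = 1/8 + 1/4 = 3/8
Marginal P(Q) (column sums):
  P(Q=0) = 5/8 + 1/8 = 3/4
  P(Q=1) = 0 + 1/4 = 1/4

H(P) = -[(5/8)·log₂(5/8) + (3/8)·log₂(3/8)]
  = 0.4238 + 0.5306
  = 0.9544 bits
H(Q) = -[(3/4)·log₂(3/4) + (1/4)·log₂(1/4)]
  = 0.3113 + 0.5000
  = 0.8113 bits
H(P,Q) = -[(5/8)·log₂(5/8) + (1/8)·log₂(1/8) + (1/4)·log₂(1/4)]
  = 0.4238 + 0.3750 + 0.5000
  = 1.2988 bits

I(P;Q) = H(P) + H(Q) - H(P,Q)
  = 0.9544 + 0.8113 - 1.2988
  = 0.4669 bits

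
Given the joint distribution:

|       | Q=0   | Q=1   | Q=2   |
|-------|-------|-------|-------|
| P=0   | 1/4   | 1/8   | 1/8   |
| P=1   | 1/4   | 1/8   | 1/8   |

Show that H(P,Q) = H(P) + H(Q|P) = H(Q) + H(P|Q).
Marginal P(P) (row sums):
  P(P=0) = 1/4 + 1/8 + 1/8 = 1/2
  P(P=1) = 1/4 + 1/8 + 1/8 = 1/2
Marginal P(Q) (column sums):
  P(Q=0) = 1/4 + 1/4 = 1/2
  P(Q=1) = 1/8 + 1/8 = 1/4
  P(Q=2) = 1/8 + 1/8 = 1/4

Decomposition 1: H(P) + H(Q|P)
H(P) = -[(1/2)·log₂(1/2) + (1/2)·log₂(1/2)]
  = 0.5000 + 0.5000
  = 1.0000 bits
H(Q|P) = -Σ P(P,Q)·log₂ P(Q|P), where P(Q|P) = P(P,Q) / P(P)
  (P=0,Q=0): P(Q|P) = (1/4)/(1/2) = 1/2;  -(1/4)·log₂(1/2) = 0.2500
  (P=0,Q=1): P(Q|P) = (1/8)/(1/2) = 1/4;  -(1/8)·log₂(1/4) = 0.2500
  (P=0,Q=2): P(Q|P) = (1/8)/(1/2) = 1/4;  -(1/8)·log₂(1/4) = 0.2500
  (P=1,Q=0): P(Q|P) = (1/4)/(1/2) = 1/2;  -(1/4)·log₂(1/2) = 0.2500
  (P=1,Q=1): P(Q|P) = (1/8)/(1/2) = 1/4;  -(1/8)·log₂(1/4) = 0.2500
  (P=1,Q=2): P(Q|P) = (1/8)/(1/2) = 1/4;  -(1/8)·log₂(1/4) = 0.2500
H(Q|P) = 0.2500 + 0.2500 + 0.2500 + 0.2500 + 0.2500 + 0.2500
  = 1.5000 bits
H(P) + H(Q|P) = 1.0000 + 1.5000 = 2.5000 bits

Decomposition 2: H(Q) + H(P|Q)
H(Q) = -[(1/2)·log₂(1/2) + (1/4)·log₂(1/4) + (1/4)·log₂(1/4)]
  = 0.5000 + 0.5000 + 0.5000
  = 1.5000 bits
H(P|Q) = -Σ P(P,Q)·log₂ P(P|Q), where P(P|Q) = P(P,Q) / P(Q)
  (P=0,Q=0): P(P|Q) = (1/4)/(1/2) = 1/2;  -(1/4)·log₂(1/2) = 0.2500
  (P=0,Q=1): P(P|Q) = (1/8)/(1/4) = 1/2;  -(1/8)·log₂(1/2) = 0.1250
  (P=0,Q=2): P(P|Q) = (1/8)/(1/4) = 1/2;  -(1/8)·log₂(1/2) = 0.1250
  (P=1,Q=0): P(P|Q) = (1/4)/(1/2) = 1/2;  -(1/4)·log₂(1/2) = 0.2500
  (P=1,Q=1): P(P|Q) = (1/8)/(1/4) = 1/2;  -(1/8)·log₂(1/2) = 0.1250
  (P=1,Q=2): P(P|Q) = (1/8)/(1/4) = 1/2;  -(1/8)·log₂(1/2) = 0.1250
H(P|Q) = 0.2500 + 0.1250 + 0.1250 + 0.2500 + 0.1250 + 0.1250
  = 1.0000 bits
H(Q) + H(P|Q) = 1.5000 + 1.0000 = 2.5000 bits

Direct computation of the joint entropy:
H(P,Q) = -[(1/4)·log₂(1/4) + (1/8)·log₂(1/8) + (1/8)·log₂(1/8) + (1/4)·log₂(1/4) + (1/8)·log₂(1/8) + (1/8)·log₂(1/8)]
  = 0.5000 + 0.3750 + 0.3750 + 0.5000 + 0.3750 + 0.3750
  = 2.5000 bits

All three agree: H(P,Q) = 2.5000 bits ✓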